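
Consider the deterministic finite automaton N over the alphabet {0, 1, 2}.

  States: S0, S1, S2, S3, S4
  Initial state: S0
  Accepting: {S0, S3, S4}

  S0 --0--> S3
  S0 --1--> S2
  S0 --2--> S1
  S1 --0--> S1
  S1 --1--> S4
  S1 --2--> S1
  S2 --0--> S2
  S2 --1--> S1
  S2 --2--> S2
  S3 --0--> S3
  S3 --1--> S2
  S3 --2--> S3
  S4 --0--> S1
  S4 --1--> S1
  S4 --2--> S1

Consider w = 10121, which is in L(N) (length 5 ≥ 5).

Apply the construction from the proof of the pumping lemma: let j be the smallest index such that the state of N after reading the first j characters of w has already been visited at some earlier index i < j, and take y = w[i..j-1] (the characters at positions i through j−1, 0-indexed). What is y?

Run of N on w = 1 0 1 2 1:
  step 0: S0  (start)
  step 1: S2  (read 1: S0→S2)
  step 2: S2  (read 0: S2→S2)   ← first repeat (S2 seen earlier)
  step 3: S1  (read 1: S2→S1)
  step 4: S1  (read 2: S1→S1)
  step 5: S4  (read 1: S1→S4)

So i = 1, j = 2, giving x = w[0:1] = 1, y = w[1:2] = 0, z = w[2:5] = 121.
Check: |xy| = 2 ≤ 5 and |y| = 1 ≥ 1. Reading y takes N from S2 back to S2, so every xyⁱz is accepted.
With |Q| = 5, pigeonhole forces a state repeat no later than step 5; the substring read between the first and second visits to that state can be pumped.

0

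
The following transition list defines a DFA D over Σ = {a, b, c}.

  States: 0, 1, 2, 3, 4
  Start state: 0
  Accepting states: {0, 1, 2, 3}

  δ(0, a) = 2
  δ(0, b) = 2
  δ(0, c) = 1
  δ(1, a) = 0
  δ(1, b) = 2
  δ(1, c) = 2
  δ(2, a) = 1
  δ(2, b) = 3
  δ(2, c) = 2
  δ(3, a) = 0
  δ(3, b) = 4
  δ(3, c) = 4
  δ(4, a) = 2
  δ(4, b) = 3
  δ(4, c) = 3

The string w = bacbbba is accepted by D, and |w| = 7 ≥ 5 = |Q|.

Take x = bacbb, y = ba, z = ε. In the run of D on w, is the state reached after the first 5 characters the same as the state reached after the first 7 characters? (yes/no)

no

State sequence: 0 -b-> 2 -a-> 1 -c-> 2 -b-> 3 -b-> 4 -b-> 3 -a-> 0

After x (step 5): 4. After xy (step 7): 0.
They differ (4 ≠ 0), so y is not a cycle from the state after x; this split is not the one the pumping-lemma construction produces, and pumping y need not keep the string in L(D).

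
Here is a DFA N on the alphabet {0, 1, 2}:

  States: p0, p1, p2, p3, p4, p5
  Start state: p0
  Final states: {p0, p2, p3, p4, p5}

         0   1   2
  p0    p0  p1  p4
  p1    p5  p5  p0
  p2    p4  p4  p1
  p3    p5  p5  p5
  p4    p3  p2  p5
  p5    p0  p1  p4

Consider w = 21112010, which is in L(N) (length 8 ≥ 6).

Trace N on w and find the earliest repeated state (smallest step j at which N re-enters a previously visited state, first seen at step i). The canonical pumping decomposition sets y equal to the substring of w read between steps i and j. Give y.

Run of N on w = 2 1 1 1 2 0 1 0:
  step 0: p0  (start)
  step 1: p4  (read 2: p0→p4)
  step 2: p2  (read 1: p4→p2)
  step 3: p4  (read 1: p2→p4)   ← first repeat (p4 seen earlier)
  step 4: p2  (read 1: p4→p2)
  step 5: p1  (read 2: p2→p1)
  step 6: p5  (read 0: p1→p5)
  step 7: p1  (read 1: p5→p1)
  step 8: p5  (read 0: p1→p5)

So i = 1, j = 3, giving x = w[0:1] = 2, y = w[1:3] = 11, z = w[3:8] = 12010.
Check: |xy| = 3 ≤ 6 and |y| = 2 ≥ 1. Reading y takes N from p4 back to p4, so every xyⁱz is accepted.
Since N has 6 states, any run of length ≥ 6 visits 6+1 states, so by pigeonhole some state repeats within the first 6 steps — that repeat gives the pumpable loop.

11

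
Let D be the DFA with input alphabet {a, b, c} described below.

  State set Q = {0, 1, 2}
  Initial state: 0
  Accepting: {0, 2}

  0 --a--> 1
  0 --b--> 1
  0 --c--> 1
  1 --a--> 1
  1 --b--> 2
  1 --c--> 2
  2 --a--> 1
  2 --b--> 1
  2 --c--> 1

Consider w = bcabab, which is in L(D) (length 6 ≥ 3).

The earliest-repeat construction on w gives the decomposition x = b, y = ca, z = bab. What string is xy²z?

bcacabab

xy^2z = b·ca·ca·bab = bcacabab.
Reading y = ca takes D from 1 back to 1, so after x·y·y the machine is still in 1, and z then leads to the accepting state 2. Hence bcacabab ∈ L(D).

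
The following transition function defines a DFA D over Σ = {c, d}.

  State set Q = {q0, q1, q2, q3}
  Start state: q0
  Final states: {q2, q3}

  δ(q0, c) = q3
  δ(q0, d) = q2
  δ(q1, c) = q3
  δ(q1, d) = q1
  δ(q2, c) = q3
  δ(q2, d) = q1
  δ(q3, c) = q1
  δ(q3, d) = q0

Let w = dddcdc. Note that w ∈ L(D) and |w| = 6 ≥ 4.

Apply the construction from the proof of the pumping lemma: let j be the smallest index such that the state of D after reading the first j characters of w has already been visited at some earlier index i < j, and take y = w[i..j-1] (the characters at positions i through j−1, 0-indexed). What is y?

Run of D on w = d d d c d c:
  step 0: q0  (start)
  step 1: q2  (read d: q0→q2)
  step 2: q1  (read d: q2→q1)
  step 3: q1  (read d: q1→q1)   ← first repeat (q1 seen earlier)
  step 4: q3  (read c: q1→q3)
  step 5: q0  (read d: q3→q0)
  step 6: q3  (read c: q0→q3)

So i = 2, j = 3, giving x = w[0:2] = dd, y = w[2:3] = d, z = w[3:6] = cdc.
Check: |xy| = 3 ≤ 4 and |y| = 1 ≥ 1. Reading y takes D from q1 back to q1, so every xyⁱz is accepted.

d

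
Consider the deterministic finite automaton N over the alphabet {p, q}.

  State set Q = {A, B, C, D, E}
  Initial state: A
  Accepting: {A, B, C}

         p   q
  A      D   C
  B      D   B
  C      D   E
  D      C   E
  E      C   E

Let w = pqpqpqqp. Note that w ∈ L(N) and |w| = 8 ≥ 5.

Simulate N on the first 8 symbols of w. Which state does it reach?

Run of N on the first 8 characters of w = p q p q p q q p:
  step 0: A  (start)
  step 1: D  (read p: A→D)
  step 2: E  (read q: D→E)
  step 3: C  (read p: E→C)
  step 4: E  (read q: C→E)
  step 5: C  (read p: E→C)
  step 6: E  (read q: C→E)
  step 7: E  (read q: E→E)
  step 8: C  (read p: E→C)

After reading 8 characters, N is in state C.

C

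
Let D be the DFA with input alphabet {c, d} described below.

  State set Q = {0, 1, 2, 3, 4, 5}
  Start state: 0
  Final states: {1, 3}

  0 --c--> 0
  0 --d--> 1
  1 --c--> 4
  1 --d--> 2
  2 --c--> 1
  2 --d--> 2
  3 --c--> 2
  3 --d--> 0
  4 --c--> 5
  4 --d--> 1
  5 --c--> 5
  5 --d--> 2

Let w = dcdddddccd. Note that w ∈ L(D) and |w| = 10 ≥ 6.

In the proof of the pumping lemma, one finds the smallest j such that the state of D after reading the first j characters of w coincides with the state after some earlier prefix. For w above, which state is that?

Run of D on w = d c d d d d d c c d:
  step 0: 0  (start)
  step 1: 1  (read d: 0→1)
  step 2: 4  (read c: 1→4)
  step 3: 1  (read d: 4→1)   ← first repeat (1 seen earlier)
  step 4: 2  (read d: 1→2)
  step 5: 2  (read d: 2→2)
  step 6: 2  (read d: 2→2)
  step 7: 2  (read d: 2→2)
  step 8: 1  (read c: 2→1)
  step 9: 4  (read c: 1→4)
  step 10: 1  (read d: 4→1)

The earliest repeat is at step j = 3: D is in 1, which it already visited at step i = 1.
With |Q| = 6, pigeonhole forces a state repeat no later than step 6; the substring read between the first and second visits to that state can be pumped.

1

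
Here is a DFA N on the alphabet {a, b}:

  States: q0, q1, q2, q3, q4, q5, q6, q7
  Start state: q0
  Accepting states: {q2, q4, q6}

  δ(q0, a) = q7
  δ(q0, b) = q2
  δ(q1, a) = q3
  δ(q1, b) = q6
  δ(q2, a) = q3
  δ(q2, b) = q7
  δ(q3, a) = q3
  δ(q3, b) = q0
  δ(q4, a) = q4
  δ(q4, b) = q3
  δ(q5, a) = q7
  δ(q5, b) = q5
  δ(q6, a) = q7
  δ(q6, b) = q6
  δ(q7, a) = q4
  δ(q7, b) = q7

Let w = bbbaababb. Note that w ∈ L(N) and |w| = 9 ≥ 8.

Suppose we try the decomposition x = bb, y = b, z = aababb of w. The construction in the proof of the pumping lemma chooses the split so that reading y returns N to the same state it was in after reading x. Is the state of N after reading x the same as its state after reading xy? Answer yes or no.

State sequence: q0 -b-> q2 -b-> q7 -b-> q7

After x (step 2): q7. After xy (step 3): q7.
They match, so y = b drives N around a cycle from q7 back to itself; pumping y any number of times keeps N in q7 before reading z, and xyⁱz ∈ L(N) for every i ≥ 0.

yes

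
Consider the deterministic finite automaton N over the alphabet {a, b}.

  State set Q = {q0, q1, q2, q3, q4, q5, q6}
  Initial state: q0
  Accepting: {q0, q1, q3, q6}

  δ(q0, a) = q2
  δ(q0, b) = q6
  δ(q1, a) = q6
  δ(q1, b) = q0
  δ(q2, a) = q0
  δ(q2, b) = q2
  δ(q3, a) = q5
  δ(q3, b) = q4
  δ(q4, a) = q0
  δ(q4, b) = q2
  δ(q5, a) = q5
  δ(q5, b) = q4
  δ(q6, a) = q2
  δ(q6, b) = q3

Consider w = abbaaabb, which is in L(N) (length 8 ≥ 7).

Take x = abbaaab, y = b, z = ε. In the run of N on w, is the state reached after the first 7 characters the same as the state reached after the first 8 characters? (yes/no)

no

State sequence: q0 -a-> q2 -b-> q2 -b-> q2 -a-> q0 -a-> q2 -a-> q0 -b-> q6 -b-> q3

After x (step 7): q6. After xy (step 8): q3.
They differ (q6 ≠ q3), so y is not a cycle from the state after x; this split is not the one the pumping-lemma construction produces, and pumping y need not keep the string in L(N).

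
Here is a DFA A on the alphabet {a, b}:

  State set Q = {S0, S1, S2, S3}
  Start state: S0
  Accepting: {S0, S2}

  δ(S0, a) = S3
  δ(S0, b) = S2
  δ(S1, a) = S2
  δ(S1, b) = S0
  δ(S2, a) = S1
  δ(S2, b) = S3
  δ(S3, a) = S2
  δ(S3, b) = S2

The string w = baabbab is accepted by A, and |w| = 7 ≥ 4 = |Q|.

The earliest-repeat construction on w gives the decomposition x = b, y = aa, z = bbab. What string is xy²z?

xy^2z = b·aa·aa·bbab = baaaabbab.
Reading y = aa takes A from S2 back to S2, so after x·y·y the machine is still in S2, and z then leads to the accepting state S0. Hence baaaabbab ∈ L(A).

baaaabbab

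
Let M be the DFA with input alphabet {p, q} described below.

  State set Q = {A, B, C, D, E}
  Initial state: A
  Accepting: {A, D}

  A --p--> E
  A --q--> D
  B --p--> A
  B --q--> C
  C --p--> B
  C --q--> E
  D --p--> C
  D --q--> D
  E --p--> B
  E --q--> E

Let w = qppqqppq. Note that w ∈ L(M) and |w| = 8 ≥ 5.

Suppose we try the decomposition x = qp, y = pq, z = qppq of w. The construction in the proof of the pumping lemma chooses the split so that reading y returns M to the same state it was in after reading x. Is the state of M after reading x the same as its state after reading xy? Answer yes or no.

State sequence: A -q-> D -p-> C -p-> B -q-> C

After x (step 2): C. After xy (step 4): C.
They match, so y = pq drives M around a cycle from C back to itself; pumping y any number of times keeps M in C before reading z, and xyⁱz ∈ L(M) for every i ≥ 0.

yes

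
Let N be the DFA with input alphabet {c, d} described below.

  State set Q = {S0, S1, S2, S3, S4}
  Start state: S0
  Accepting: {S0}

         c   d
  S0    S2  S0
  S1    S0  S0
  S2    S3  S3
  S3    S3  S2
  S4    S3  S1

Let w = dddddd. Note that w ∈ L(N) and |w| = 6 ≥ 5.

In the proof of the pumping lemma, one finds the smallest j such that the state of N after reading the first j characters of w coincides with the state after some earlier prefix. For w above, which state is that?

State sequence: S0 -d-> S0 -d-> S0 -d-> S0 -d-> S0 -d-> S0 -d-> S0
First repeat at step 1: S0 was already visited.

The earliest repeat is at step j = 1: N is in S0, which it already visited at step i = 0.
Pumping length from the standard proof: p = 5 (the number of states). The repeated state found above gives |xy| = j ≤ 5 and |y| = j − i ≥ 1.

S0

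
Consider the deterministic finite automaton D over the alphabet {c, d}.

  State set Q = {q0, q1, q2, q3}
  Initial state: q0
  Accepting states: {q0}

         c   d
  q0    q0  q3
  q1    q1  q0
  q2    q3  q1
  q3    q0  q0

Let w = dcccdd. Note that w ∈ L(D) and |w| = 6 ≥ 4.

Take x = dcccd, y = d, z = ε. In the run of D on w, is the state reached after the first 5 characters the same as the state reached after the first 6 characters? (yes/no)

State sequence: q0 -d-> q3 -c-> q0 -c-> q0 -c-> q0 -d-> q3 -d-> q0

After x (step 5): q3. After xy (step 6): q0.
They differ (q3 ≠ q0), so y is not a cycle from the state after x; this split is not the one the pumping-lemma construction produces, and pumping y need not keep the string in L(D).

no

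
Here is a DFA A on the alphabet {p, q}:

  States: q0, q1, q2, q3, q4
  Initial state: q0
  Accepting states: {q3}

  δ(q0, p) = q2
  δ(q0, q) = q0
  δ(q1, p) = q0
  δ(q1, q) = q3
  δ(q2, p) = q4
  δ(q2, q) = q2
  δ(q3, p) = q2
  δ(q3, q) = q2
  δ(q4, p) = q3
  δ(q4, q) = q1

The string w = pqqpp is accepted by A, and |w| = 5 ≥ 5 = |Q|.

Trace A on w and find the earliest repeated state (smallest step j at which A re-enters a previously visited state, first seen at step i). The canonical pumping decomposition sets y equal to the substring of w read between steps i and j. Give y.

q

Run of A on w = p q q p p:
  step 0: q0  (start)
  step 1: q2  (read p: q0→q2)
  step 2: q2  (read q: q2→q2)   ← first repeat (q2 seen earlier)
  step 3: q2  (read q: q2→q2)
  step 4: q4  (read p: q2→q4)
  step 5: q3  (read p: q4→q3)

So i = 1, j = 2, giving x = w[0:1] = p, y = w[1:2] = q, z = w[2:5] = qpp.
Check: |xy| = 2 ≤ 5 and |y| = 1 ≥ 1. Reading y takes A from q2 back to q2, so every xyⁱz is accepted.
Since A has 5 states, any run of length ≥ 5 visits 5+1 states, so by pigeonhole some state repeats within the first 5 steps — that repeat gives the pumpable loop.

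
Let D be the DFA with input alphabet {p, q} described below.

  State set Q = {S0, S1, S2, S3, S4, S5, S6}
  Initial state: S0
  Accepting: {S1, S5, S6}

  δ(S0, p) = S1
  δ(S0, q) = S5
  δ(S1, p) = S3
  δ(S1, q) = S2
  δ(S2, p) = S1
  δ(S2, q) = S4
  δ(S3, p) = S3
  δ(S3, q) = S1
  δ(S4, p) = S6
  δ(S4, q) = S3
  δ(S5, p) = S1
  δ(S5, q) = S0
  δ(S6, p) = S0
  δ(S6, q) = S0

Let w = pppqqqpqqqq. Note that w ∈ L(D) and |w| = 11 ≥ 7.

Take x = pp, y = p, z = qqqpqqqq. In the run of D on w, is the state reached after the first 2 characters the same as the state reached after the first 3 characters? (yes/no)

yes

State sequence: S0 -p-> S1 -p-> S3 -p-> S3

After x (step 2): S3. After xy (step 3): S3.
They match, so y = p drives D around a cycle from S3 back to itself; pumping y any number of times keeps D in S3 before reading z, and xyⁱz ∈ L(D) for every i ≥ 0.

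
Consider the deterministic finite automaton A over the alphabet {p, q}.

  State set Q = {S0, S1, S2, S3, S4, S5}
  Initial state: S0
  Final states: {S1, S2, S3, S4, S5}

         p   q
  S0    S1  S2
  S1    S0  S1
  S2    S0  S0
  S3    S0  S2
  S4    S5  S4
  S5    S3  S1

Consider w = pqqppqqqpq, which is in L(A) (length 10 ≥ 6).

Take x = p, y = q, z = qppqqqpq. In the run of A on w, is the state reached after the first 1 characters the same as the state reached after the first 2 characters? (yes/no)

Run of A on the first 2 characters of w = p q:
  step 0: S0  (start)
  step 1: S1  (read p: S0→S1)
  step 2: S1  (read q: S1→S1)

After x (step 1): S1. After xy (step 2): S1.
They match, so y = q drives A around a cycle from S1 back to itself; pumping y any number of times keeps A in S1 before reading z, and xyⁱz ∈ L(A) for every i ≥ 0.

yes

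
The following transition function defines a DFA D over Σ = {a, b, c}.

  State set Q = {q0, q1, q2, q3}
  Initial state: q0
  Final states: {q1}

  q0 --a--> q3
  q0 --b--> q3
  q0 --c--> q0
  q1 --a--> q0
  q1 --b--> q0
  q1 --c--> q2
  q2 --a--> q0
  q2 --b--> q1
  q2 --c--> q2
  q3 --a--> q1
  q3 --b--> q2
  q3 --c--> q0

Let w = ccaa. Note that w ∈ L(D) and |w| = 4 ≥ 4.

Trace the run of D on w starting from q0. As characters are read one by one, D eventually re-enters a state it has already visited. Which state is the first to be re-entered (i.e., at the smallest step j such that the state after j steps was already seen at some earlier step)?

q0

Run of D on w = c c a a:
  step 0: q0  (start)
  step 1: q0  (read c: q0→q0)   ← first repeat (q0 seen earlier)
  step 2: q0  (read c: q0→q0)
  step 3: q3  (read a: q0→q3)
  step 4: q1  (read a: q3→q1)

The earliest repeat is at step j = 1: D is in q0, which it already visited at step i = 0.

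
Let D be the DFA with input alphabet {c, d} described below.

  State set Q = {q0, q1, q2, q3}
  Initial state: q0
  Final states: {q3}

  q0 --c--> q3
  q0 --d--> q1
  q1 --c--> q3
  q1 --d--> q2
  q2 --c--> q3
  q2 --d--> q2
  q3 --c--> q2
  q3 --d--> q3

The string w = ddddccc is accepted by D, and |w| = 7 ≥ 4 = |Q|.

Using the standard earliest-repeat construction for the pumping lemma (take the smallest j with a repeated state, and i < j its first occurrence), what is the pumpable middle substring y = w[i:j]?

d

Run of D on w = d d d d c c c:
  step 0: q0  (start)
  step 1: q1  (read d: q0→q1)
  step 2: q2  (read d: q1→q2)
  step 3: q2  (read d: q2→q2)   ← first repeat (q2 seen earlier)
  step 4: q2  (read d: q2→q2)
  step 5: q3  (read c: q2→q3)
  step 6: q2  (read c: q3→q2)
  step 7: q3  (read c: q2→q3)

So i = 2, j = 3, giving x = w[0:2] = dd, y = w[2:3] = d, z = w[3:7] = dccc.
Check: |xy| = 3 ≤ 4 and |y| = 1 ≥ 1. Reading y takes D from q2 back to q2, so every xyⁱz is accepted.
The DFA has 4 states, so the proof of the pumping lemma guarantees a repeated state among the first 4+1 visited; the segment between the two visits is the pumpable y.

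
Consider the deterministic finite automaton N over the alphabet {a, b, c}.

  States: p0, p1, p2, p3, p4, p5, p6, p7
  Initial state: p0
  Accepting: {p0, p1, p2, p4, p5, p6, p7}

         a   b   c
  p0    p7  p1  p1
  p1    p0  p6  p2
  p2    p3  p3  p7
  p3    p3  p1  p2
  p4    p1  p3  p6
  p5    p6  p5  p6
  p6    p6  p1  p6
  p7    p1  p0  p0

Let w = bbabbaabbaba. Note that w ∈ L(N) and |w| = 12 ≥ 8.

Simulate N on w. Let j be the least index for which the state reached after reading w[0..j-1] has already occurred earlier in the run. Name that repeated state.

Run of N on w = b b a b b a a b b a b a:
  step 0: p0  (start)
  step 1: p1  (read b: p0→p1)
  step 2: p6  (read b: p1→p6)
  step 3: p6  (read a: p6→p6)   ← first repeat (p6 seen earlier)
  step 4: p1  (read b: p6→p1)
  step 5: p6  (read b: p1→p6)
  step 6: p6  (read a: p6→p6)
  step 7: p6  (read a: p6→p6)
  step 8: p1  (read b: p6→p1)
  step 9: p6  (read b: p1→p6)
  step 10: p6  (read a: p6→p6)
  step 11: p1  (read b: p6→p1)
  step 12: p0  (read a: p1→p0)

The earliest repeat is at step j = 3: N is in p6, which it already visited at step i = 2.
With |Q| = 8, pigeonhole forces a state repeat no later than step 8; the substring read between the first and second visits to that state can be pumped.

p6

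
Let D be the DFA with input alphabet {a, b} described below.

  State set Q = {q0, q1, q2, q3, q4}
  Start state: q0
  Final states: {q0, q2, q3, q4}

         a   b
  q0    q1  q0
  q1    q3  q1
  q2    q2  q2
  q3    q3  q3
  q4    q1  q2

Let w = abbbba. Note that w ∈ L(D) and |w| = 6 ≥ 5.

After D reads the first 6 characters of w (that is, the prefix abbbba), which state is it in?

q3

Run of D on the first 6 characters of w = a b b b b a:
  step 0: q0  (start)
  step 1: q1  (read a: q0→q1)
  step 2: q1  (read b: q1→q1)
  step 3: q1  (read b: q1→q1)
  step 4: q1  (read b: q1→q1)
  step 5: q1  (read b: q1→q1)
  step 6: q3  (read a: q1→q3)

After reading 6 characters, D is in state q3.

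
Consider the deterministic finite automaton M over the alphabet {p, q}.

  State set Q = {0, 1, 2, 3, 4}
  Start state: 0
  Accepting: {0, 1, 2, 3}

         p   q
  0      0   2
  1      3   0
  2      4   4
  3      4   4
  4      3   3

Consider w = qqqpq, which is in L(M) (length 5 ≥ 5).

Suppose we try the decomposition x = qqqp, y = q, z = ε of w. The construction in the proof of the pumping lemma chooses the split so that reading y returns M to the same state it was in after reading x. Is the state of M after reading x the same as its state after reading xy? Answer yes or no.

State sequence: 0 -q-> 2 -q-> 4 -q-> 3 -p-> 4 -q-> 3

After x (step 4): 4. After xy (step 5): 3.
They differ (4 ≠ 3), so y is not a cycle from the state after x; this split is not the one the pumping-lemma construction produces, and pumping y need not keep the string in L(M).

no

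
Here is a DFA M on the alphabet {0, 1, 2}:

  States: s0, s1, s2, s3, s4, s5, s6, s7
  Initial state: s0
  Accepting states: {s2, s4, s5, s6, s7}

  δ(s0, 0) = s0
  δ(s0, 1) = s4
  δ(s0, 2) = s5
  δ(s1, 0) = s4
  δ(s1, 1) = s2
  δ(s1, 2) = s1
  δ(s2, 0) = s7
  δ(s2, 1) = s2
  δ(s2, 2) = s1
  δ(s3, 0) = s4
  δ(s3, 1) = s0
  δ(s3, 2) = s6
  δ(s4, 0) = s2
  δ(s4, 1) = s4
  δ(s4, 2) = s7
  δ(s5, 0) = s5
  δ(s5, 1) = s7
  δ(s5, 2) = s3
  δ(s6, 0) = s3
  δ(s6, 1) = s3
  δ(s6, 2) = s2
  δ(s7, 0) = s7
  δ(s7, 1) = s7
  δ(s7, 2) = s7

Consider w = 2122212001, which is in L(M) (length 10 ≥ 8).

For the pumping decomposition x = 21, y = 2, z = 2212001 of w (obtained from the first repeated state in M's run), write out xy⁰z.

212212001

xy⁰z = xz = 21·2212001 = 212212001.
Reading y = 2 takes M from s7 back to s7, so after x the machine is still in s7, and z then leads to the accepting state s7. Hence 212212001 ∈ L(M).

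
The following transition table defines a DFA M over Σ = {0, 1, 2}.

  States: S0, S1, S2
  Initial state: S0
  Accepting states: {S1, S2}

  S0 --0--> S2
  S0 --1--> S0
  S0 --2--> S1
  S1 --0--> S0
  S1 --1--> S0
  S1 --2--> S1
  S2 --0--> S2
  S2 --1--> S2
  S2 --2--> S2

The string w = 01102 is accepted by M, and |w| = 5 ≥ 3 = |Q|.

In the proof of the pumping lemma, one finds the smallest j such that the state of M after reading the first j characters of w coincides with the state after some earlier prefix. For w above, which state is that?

S2

Run of M on w = 0 1 1 0 2:
  step 0: S0  (start)
  step 1: S2  (read 0: S0→S2)
  step 2: S2  (read 1: S2→S2)   ← first repeat (S2 seen earlier)
  step 3: S2  (read 1: S2→S2)
  step 4: S2  (read 0: S2→S2)
  step 5: S2  (read 2: S2→S2)

The earliest repeat is at step j = 2: M is in S2, which it already visited at step i = 1.
With |Q| = 3, pigeonhole forces a state repeat no later than step 3; the substring read between the first and second visits to that state can be pumped.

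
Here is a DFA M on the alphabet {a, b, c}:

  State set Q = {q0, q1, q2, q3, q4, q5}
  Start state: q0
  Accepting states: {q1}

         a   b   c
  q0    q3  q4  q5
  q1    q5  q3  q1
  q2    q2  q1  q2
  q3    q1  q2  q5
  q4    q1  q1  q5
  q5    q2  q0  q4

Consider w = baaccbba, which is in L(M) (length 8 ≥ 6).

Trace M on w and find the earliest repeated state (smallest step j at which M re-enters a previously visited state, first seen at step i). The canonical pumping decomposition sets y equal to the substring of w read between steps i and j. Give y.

aac

Run of M on w = b a a c c b b a:
  step 0: q0  (start)
  step 1: q4  (read b: q0→q4)
  step 2: q1  (read a: q4→q1)
  step 3: q5  (read a: q1→q5)
  step 4: q4  (read c: q5→q4)   ← first repeat (q4 seen earlier)
  step 5: q5  (read c: q4→q5)
  step 6: q0  (read b: q5→q0)
  step 7: q4  (read b: q0→q4)
  step 8: q1  (read a: q4→q1)

So i = 1, j = 4, giving x = w[0:1] = b, y = w[1:4] = aac, z = w[4:8] = cbba.
Check: |xy| = 4 ≤ 6 and |y| = 3 ≥ 1. Reading y takes M from q4 back to q4, so every xyⁱz is accepted.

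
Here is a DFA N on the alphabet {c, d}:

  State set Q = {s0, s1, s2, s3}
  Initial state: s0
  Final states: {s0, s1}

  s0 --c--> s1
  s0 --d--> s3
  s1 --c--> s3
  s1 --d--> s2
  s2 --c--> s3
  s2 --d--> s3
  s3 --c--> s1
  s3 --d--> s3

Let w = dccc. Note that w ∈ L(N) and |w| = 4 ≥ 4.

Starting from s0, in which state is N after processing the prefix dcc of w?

State sequence: s0 -d-> s3 -c-> s1 -c-> s3

After reading 3 characters, N is in state s3.

s3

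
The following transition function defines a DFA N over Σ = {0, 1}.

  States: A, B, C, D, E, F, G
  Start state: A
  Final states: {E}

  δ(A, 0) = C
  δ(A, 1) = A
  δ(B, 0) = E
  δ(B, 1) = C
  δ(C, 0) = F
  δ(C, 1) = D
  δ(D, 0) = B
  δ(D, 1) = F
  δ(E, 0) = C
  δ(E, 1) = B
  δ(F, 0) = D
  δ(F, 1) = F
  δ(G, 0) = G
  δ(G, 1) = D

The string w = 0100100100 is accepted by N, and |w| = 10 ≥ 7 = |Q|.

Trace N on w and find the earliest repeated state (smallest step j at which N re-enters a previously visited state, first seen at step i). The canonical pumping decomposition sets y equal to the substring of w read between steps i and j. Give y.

01

Run of N on w = 0 1 0 0 1 0 0 1 0 0:
  step 0: A  (start)
  step 1: C  (read 0: A→C)
  step 2: D  (read 1: C→D)
  step 3: B  (read 0: D→B)
  step 4: E  (read 0: B→E)
  step 5: B  (read 1: E→B)   ← first repeat (B seen earlier)
  step 6: E  (read 0: B→E)
  step 7: C  (read 0: E→C)
  step 8: D  (read 1: C→D)
  step 9: B  (read 0: D→B)
  step 10: E  (read 0: B→E)

So i = 3, j = 5, giving x = w[0:3] = 010, y = w[3:5] = 01, z = w[5:10] = 00100.
Check: |xy| = 5 ≤ 7 and |y| = 2 ≥ 1. Reading y takes N from B back to B, so every xyⁱz is accepted.
Since N has 7 states, any run of length ≥ 7 visits 7+1 states, so by pigeonhole some state repeats within the first 7 steps — that repeat gives the pumpable loop.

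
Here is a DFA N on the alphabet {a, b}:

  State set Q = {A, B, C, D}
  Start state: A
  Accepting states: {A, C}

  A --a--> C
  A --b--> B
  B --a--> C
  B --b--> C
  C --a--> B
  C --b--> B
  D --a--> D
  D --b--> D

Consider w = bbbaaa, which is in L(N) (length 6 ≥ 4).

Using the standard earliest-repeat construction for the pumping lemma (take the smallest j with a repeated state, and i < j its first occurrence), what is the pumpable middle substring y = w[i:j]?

bb

State sequence: A -b-> B -b-> C -b-> B -a-> C -a-> B -a-> C
First repeat at step 3: B was already visited.

So i = 1, j = 3, giving x = w[0:1] = b, y = w[1:3] = bb, z = w[3:6] = aaa.
Check: |xy| = 3 ≤ 4 and |y| = 2 ≥ 1. Reading y takes N from B back to B, so every xyⁱz is accepted.
Pumping length from the standard proof: p = 4 (the number of states). The repeated state found above gives |xy| = j ≤ 4 and |y| = j − i ≥ 1.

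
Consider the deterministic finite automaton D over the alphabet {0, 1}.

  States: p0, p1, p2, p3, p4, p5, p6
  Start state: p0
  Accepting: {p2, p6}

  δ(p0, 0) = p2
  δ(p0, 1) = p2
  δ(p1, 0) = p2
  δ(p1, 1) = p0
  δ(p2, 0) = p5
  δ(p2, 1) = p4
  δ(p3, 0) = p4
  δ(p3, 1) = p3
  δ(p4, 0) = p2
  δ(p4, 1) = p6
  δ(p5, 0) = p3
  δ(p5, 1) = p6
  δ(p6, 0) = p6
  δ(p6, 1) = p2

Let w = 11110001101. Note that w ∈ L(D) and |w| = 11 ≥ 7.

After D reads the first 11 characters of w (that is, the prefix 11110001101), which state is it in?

Run of D on the first 11 characters of w = 1 1 1 1 0 0 0 1 1 0 1:
  step 0: p0  (start)
  step 1: p2  (read 1: p0→p2)
  step 2: p4  (read 1: p2→p4)
  step 3: p6  (read 1: p4→p6)
  step 4: p2  (read 1: p6→p2)
  step 5: p5  (read 0: p2→p5)
  step 6: p3  (read 0: p5→p3)
  step 7: p4  (read 0: p3→p4)
  step 8: p6  (read 1: p4→p6)
  step 9: p2  (read 1: p6→p2)
  step 10: p5  (read 0: p2→p5)
  step 11: p6  (read 1: p5→p6)

After reading 11 characters, D is in state p6.

p6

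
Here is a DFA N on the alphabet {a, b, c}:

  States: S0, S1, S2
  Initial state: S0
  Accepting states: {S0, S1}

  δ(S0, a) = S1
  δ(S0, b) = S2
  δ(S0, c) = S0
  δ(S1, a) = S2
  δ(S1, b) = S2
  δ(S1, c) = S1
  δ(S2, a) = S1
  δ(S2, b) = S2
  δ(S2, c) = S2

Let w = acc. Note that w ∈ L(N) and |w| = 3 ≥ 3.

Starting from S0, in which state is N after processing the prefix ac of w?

S1

State sequence: S0 -a-> S1 -c-> S1

After reading 2 characters, N is in state S1.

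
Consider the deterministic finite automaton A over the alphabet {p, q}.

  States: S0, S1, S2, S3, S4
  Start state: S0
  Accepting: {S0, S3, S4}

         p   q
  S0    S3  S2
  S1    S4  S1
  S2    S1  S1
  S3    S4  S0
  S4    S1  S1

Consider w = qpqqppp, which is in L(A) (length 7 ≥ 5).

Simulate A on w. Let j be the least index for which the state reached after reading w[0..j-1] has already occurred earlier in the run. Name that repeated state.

S1

State sequence: S0 -q-> S2 -p-> S1 -q-> S1 -q-> S1 -p-> S4 -p-> S1 -p-> S4
First repeat at step 3: S1 was already visited.

The earliest repeat is at step j = 3: A is in S1, which it already visited at step i = 2.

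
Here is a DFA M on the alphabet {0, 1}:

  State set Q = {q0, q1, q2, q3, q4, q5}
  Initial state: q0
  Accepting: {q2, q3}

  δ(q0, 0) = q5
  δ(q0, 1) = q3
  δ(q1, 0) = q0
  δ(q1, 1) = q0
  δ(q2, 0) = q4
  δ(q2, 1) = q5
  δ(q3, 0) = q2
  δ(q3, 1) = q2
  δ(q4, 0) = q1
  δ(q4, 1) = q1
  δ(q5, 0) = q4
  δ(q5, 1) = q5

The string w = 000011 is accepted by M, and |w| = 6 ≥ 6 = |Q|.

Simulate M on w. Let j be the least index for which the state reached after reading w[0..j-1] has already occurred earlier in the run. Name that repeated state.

Run of M on w = 0 0 0 0 1 1:
  step 0: q0  (start)
  step 1: q5  (read 0: q0→q5)
  step 2: q4  (read 0: q5→q4)
  step 3: q1  (read 0: q4→q1)
  step 4: q0  (read 0: q1→q0)   ← first repeat (q0 seen earlier)
  step 5: q3  (read 1: q0→q3)
  step 6: q2  (read 1: q3→q2)

The earliest repeat is at step j = 4: M is in q0, which it already visited at step i = 0.
Since M has 6 states, any run of length ≥ 6 visits 6+1 states, so by pigeonhole some state repeats within the first 6 steps — that repeat gives the pumpable loop.

q0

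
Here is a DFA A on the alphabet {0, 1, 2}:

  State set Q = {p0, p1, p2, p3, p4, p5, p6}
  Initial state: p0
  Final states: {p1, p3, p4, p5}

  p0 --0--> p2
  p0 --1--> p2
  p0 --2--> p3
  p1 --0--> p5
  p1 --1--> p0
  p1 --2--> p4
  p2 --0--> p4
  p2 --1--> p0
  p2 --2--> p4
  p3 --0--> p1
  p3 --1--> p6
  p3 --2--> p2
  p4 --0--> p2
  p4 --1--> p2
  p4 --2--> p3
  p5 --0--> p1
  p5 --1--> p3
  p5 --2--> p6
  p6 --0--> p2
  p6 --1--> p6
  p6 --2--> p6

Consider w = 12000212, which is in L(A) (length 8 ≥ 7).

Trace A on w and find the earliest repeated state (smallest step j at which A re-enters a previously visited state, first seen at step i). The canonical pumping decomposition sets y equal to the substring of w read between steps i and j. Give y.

20

Run of A on w = 1 2 0 0 0 2 1 2:
  step 0: p0  (start)
  step 1: p2  (read 1: p0→p2)
  step 2: p4  (read 2: p2→p4)
  step 3: p2  (read 0: p4→p2)   ← first repeat (p2 seen earlier)
  step 4: p4  (read 0: p2→p4)
  step 5: p2  (read 0: p4→p2)
  step 6: p4  (read 2: p2→p4)
  step 7: p2  (read 1: p4→p2)
  step 8: p4  (read 2: p2→p4)

So i = 1, j = 3, giving x = w[0:1] = 1, y = w[1:3] = 20, z = w[3:8] = 00212.
Check: |xy| = 3 ≤ 7 and |y| = 2 ≥ 1. Reading y takes A from p2 back to p2, so every xyⁱz is accepted.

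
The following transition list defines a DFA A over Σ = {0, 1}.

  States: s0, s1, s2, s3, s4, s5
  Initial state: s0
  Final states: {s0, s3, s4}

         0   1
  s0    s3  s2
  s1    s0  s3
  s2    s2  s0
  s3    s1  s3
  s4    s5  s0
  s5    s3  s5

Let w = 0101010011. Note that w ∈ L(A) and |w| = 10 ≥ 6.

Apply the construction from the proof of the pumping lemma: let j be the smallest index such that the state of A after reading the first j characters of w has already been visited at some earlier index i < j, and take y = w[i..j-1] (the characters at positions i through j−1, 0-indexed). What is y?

State sequence: s0 -0-> s3 -1-> s3 -0-> s1 -1-> s3 -0-> s1 -1-> s3 -0-> s1 -0-> s0 -1-> s2 -1-> s0
First repeat at step 2: s3 was already visited.

So i = 1, j = 2, giving x = w[0:1] = 0, y = w[1:2] = 1, z = w[2:10] = 01010011.
Check: |xy| = 2 ≤ 6 and |y| = 1 ≥ 1. Reading y takes A from s3 back to s3, so every xyⁱz is accepted.
With |Q| = 6, pigeonhole forces a state repeat no later than step 6; the substring read between the first and second visits to that state can be pumped.

1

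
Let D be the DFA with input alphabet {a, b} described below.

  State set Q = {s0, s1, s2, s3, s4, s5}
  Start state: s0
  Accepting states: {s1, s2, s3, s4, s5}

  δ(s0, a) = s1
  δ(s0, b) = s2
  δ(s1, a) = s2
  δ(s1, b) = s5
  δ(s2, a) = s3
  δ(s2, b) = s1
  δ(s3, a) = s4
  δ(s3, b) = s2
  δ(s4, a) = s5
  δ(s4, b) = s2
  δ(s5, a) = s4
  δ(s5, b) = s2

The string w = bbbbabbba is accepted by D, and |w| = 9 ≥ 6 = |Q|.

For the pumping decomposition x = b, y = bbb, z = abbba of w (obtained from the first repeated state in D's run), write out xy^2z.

xy^2z = b·bbb·bbb·abbba = bbbbbbbabbba.
Reading y = bbb takes D from s2 back to s2, so after x·y·y the machine is still in s2, and z then leads to the accepting state s4. Hence bbbbbbbabbba ∈ L(D).

bbbbbbbabbba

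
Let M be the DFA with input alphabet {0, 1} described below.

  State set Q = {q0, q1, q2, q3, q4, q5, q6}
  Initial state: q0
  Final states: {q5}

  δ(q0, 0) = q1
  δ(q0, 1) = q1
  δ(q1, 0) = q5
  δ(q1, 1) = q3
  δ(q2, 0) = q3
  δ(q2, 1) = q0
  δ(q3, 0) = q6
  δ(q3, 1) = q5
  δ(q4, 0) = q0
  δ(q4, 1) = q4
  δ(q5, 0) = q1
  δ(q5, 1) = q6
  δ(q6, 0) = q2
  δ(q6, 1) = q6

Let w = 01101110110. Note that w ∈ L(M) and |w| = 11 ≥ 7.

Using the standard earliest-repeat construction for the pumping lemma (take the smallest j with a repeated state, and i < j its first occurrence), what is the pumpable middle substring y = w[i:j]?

State sequence: q0 -0-> q1 -1-> q3 -1-> q5 -0-> q1 -1-> q3 -1-> q5 -1-> q6 -0-> q2 -1-> q0 -1-> q1 -0-> q5
First repeat at step 4: q1 was already visited.

So i = 1, j = 4, giving x = w[0:1] = 0, y = w[1:4] = 110, z = w[4:11] = 1110110.
Check: |xy| = 4 ≤ 7 and |y| = 3 ≥ 1. Reading y takes M from q1 back to q1, so every xyⁱz is accepted.
Pumping length from the standard proof: p = 7 (the number of states). The repeated state found above gives |xy| = j ≤ 7 and |y| = j − i ≥ 1.

110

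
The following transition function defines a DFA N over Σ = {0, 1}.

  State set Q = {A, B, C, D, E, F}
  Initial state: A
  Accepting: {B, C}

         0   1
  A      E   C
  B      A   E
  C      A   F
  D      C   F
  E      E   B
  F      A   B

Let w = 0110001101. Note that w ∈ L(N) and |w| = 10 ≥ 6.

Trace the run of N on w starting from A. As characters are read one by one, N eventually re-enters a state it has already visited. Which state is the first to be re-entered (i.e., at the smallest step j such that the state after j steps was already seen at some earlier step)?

E

State sequence: A -0-> E -1-> B -1-> E -0-> E -0-> E -0-> E -1-> B -1-> E -0-> E -1-> B
First repeat at step 3: E was already visited.

The earliest repeat is at step j = 3: N is in E, which it already visited at step i = 1.
Pumping length from the standard proof: p = 6 (the number of states). The repeated state found above gives |xy| = j ≤ 6 and |y| = j − i ≥ 1.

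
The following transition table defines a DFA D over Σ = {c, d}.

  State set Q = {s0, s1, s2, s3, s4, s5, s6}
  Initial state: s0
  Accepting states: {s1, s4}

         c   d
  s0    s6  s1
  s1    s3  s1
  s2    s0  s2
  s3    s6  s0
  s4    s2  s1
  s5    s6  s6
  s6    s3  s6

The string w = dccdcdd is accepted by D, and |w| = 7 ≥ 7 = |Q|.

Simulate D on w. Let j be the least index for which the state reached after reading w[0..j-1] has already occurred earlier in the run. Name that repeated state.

s6

Run of D on w = d c c d c d d:
  step 0: s0  (start)
  step 1: s1  (read d: s0→s1)
  step 2: s3  (read c: s1→s3)
  step 3: s6  (read c: s3→s6)
  step 4: s6  (read d: s6→s6)   ← first repeat (s6 seen earlier)
  step 5: s3  (read c: s6→s3)
  step 6: s0  (read d: s3→s0)
  step 7: s1  (read d: s0→s1)

The earliest repeat is at step j = 4: D is in s6, which it already visited at step i = 3.
With |Q| = 7, pigeonhole forces a state repeat no later than step 7; the substring read between the first and second visits to that state can be pumped.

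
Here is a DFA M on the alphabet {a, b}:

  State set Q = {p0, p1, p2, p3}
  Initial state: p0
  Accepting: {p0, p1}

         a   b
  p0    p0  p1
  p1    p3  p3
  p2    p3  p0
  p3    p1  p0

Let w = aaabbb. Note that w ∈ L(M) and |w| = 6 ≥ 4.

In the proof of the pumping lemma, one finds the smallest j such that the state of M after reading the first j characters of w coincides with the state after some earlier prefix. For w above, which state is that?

p0

State sequence: p0 -a-> p0 -a-> p0 -a-> p0 -b-> p1 -b-> p3 -b-> p0
First repeat at step 1: p0 was already visited.

The earliest repeat is at step j = 1: M is in p0, which it already visited at step i = 0.
With |Q| = 4, pigeonhole forces a state repeat no later than step 4; the substring read between the first and second visits to that state can be pumped.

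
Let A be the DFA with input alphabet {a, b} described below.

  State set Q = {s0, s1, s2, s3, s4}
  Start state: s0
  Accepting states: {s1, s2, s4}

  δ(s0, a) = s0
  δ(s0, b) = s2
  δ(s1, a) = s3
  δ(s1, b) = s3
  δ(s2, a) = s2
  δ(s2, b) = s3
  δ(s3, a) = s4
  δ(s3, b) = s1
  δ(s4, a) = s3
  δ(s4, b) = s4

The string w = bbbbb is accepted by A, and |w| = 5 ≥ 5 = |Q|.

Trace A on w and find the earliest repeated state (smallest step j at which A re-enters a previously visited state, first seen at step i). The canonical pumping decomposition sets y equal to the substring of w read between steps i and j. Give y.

Run of A on w = b b b b b:
  step 0: s0  (start)
  step 1: s2  (read b: s0→s2)
  step 2: s3  (read b: s2→s3)
  step 3: s1  (read b: s3→s1)
  step 4: s3  (read b: s1→s3)   ← first repeat (s3 seen earlier)
  step 5: s1  (read b: s3→s1)

So i = 2, j = 4, giving x = w[0:2] = bb, y = w[2:4] = bb, z = w[4:5] = b.
Check: |xy| = 4 ≤ 5 and |y| = 2 ≥ 1. Reading y takes A from s3 back to s3, so every xyⁱz is accepted.
Since A has 5 states, any run of length ≥ 5 visits 5+1 states, so by pigeonhole some state repeats within the first 5 steps — that repeat gives the pumpable loop.

bb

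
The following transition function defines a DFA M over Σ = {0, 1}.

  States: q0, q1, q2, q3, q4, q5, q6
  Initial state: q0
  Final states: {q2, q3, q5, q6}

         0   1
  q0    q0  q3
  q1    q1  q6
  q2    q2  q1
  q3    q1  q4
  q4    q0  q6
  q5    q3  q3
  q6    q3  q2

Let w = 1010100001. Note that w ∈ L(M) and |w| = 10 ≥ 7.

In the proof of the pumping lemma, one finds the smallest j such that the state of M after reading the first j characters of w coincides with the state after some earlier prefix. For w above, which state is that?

Run of M on w = 1 0 1 0 1 0 0 0 0 1:
  step 0: q0  (start)
  step 1: q3  (read 1: q0→q3)
  step 2: q1  (read 0: q3→q1)
  step 3: q6  (read 1: q1→q6)
  step 4: q3  (read 0: q6→q3)   ← first repeat (q3 seen earlier)
  step 5: q4  (read 1: q3→q4)
  step 6: q0  (read 0: q4→q0)
  step 7: q0  (read 0: q0→q0)
  step 8: q0  (read 0: q0→q0)
  step 9: q0  (read 0: q0→q0)
  step 10: q3  (read 1: q0→q3)

The earliest repeat is at step j = 4: M is in q3, which it already visited at step i = 1.

q3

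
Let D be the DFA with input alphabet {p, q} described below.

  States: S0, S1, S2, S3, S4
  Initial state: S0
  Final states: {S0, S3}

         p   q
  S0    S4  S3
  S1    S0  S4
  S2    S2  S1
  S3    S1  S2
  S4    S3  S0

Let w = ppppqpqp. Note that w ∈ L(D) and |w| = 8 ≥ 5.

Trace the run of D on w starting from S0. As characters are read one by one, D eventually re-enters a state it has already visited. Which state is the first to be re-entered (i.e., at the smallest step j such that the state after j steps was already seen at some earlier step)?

Run of D on w = p p p p q p q p:
  step 0: S0  (start)
  step 1: S4  (read p: S0→S4)
  step 2: S3  (read p: S4→S3)
  step 3: S1  (read p: S3→S1)
  step 4: S0  (read p: S1→S0)   ← first repeat (S0 seen earlier)
  step 5: S3  (read q: S0→S3)
  step 6: S1  (read p: S3→S1)
  step 7: S4  (read q: S1→S4)
  step 8: S3  (read p: S4→S3)

The earliest repeat is at step j = 4: D is in S0, which it already visited at step i = 0.
Since D has 5 states, any run of length ≥ 5 visits 5+1 states, so by pigeonhole some state repeats within the first 5 steps — that repeat gives the pumpable loop.

S0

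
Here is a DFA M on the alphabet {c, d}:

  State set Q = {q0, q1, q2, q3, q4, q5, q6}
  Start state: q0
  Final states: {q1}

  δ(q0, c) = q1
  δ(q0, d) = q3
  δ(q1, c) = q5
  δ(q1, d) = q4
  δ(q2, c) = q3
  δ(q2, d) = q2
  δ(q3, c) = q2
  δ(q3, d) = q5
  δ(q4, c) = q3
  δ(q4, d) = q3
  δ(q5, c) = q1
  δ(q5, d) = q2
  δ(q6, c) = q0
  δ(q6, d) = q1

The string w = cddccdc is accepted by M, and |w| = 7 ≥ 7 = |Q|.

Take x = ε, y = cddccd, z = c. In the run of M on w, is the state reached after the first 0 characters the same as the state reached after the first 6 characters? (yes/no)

State sequence: q0 -c-> q1 -d-> q4 -d-> q3 -c-> q2 -c-> q3 -d-> q5

After x (step 0): q0. After xy (step 6): q5.
They differ (q0 ≠ q5), so y is not a cycle from the state after x; this split is not the one the pumping-lemma construction produces, and pumping y need not keep the string in L(M).

no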